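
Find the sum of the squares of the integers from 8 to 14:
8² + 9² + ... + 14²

Use ∑_{k=1}^{n} k² = n(n+1)(2n+1)/6, then subtract the first 7 terms.
∑_{k=1}^{14} k² = 14×15×29/6 = 1015
∑_{k=1}^{7} k² = 7×8×15/6 = 140
∑_{k=8}^{14} k² = 1015 - 140 = 875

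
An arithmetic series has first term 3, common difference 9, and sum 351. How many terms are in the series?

Using S = n/2 × [2a + (n-1)d]
351 = n/2 × [2(3) + (n-1)(9)]
351 = n/2 × [6 + 9n - 9]
702 = n × [-3 + 9n]
9n² + (-3)n - 702 = 0
Discriminant: Δ = (-3)² - 4(9)(-702) = 9 + 25272 = 25281
√Δ = 159
n = [-(-3) + √Δ] / (2·9) = (3 + 159) / 18 = 162 / 18 = 9
(The negative root is discarded since n must be a positive integer.)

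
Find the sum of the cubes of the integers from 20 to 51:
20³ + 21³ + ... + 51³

Use ∑_{k=1}^{n} k³ = [n(n+1)/2]², then subtract the first 19 terms.
∑_{k=1}^{51} k³ = [51×52/2]² = 1326² = 1758276
∑_{k=1}^{19} k³ = [19×20/2]² = 190² = 36100
∑_{k=20}^{51} k³ = 1758276 - 36100 = 1722176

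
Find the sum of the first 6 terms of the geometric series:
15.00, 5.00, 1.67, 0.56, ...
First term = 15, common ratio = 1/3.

Sₙ = a(1 - rⁿ) / (1 - r)
S_6 = 15(1 - (1/3)^6) / (1 - (1/3))
S_6 = 15(1 - (1/729)) / (2/3)
S_6 = 1820/81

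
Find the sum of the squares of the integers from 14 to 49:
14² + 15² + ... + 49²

Use ∑_{k=1}^{n} k² = n(n+1)(2n+1)/6, then subtract the first 13 terms.
∑_{k=1}^{49} k² = 49×50×99/6 = 40425
∑_{k=1}^{13} k² = 13×14×27/6 = 819
∑_{k=14}^{49} k² = 40425 - 819 = 39606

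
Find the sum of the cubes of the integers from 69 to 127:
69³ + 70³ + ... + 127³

Use ∑_{k=1}^{n} k³ = [n(n+1)/2]², then subtract the first 68 terms.
∑_{k=1}^{127} k³ = [127×128/2]² = 8128² = 66064384
∑_{k=1}^{68} k³ = [68×69/2]² = 2346² = 5503716
∑_{k=69}^{127} k³ = 66064384 - 5503716 = 60560668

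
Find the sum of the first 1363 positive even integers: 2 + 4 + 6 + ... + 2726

Sum of first n even numbers = n(n+1)
= 1363×1364
= 1859132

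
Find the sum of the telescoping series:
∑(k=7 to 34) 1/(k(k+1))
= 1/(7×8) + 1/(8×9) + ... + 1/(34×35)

Partial fractions: 1/(k(k+1)) = 1/k - 1/(k+1)
The series telescopes:
= (1/7 - 1/8) + (1/8 - 1/9) + ... + (1/34 - 1/35)
= 1/7 - 1/35
= 4/35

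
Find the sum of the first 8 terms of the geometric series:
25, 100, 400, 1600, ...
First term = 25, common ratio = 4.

Sₙ = a(1 - rⁿ) / (1 - r)
S_8 = 25(1 - 4^8) / (1 - 4)
S_8 = 25(1 - 65536) / (-3)
S_8 = 546125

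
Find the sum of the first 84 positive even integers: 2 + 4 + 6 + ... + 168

Sum of first n even numbers = n(n+1)
= 84×85
= 7140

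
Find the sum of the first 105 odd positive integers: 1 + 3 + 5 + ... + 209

Sum of first n odd numbers = n²
= 105²
= 11025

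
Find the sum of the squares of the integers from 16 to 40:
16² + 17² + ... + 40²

Use ∑_{k=1}^{n} k² = n(n+1)(2n+1)/6, then subtract the first 15 terms.
∑_{k=1}^{40} k² = 40×41×81/6 = 22140
∑_{k=1}^{15} k² = 15×16×31/6 = 1240
∑_{k=16}^{40} k² = 22140 - 1240 = 20900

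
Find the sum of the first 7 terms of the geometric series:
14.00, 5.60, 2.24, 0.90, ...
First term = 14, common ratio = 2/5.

Sₙ = a(1 - rⁿ) / (1 - r)
S_7 = 14(1 - (2/5)^7) / (1 - (2/5))
S_7 = 14(1 - (128/78125)) / (3/5)
S_7 = 363986/15625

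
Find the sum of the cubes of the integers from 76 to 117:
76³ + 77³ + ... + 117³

Use ∑_{k=1}^{n} k³ = [n(n+1)/2]², then subtract the first 75 terms.
∑_{k=1}^{117} k³ = [117×118/2]² = 6903² = 47651409
∑_{k=1}^{75} k³ = [75×76/2]² = 2850² = 8122500
∑_{k=76}^{117} k³ = 47651409 - 8122500 = 39528909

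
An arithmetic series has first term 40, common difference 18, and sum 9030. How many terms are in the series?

Using S = n/2 × [2a + (n-1)d]
9030 = n/2 × [2(40) + (n-1)(18)]
9030 = n/2 × [80 + 18n - 18]
18060 = n × [62 + 18n]
18n² + (62)n - 18060 = 0
Discriminant: Δ = (62)² - 4(18)(-18060) = 3844 + 1300320 = 1304164
√Δ = 1142
n = [-(62) + √Δ] / (2·18) = (-62 + 1142) / 36 = 1080 / 36 = 30
(The negative root is discarded since n must be a positive integer.)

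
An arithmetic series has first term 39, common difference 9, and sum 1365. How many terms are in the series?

Using S = n/2 × [2a + (n-1)d]
1365 = n/2 × [2(39) + (n-1)(9)]
1365 = n/2 × [78 + 9n - 9]
2730 = n × [69 + 9n]
9n² + (69)n - 2730 = 0
Discriminant: Δ = (69)² - 4(9)(-2730) = 4761 + 98280 = 103041
√Δ = 321
n = [-(69) + √Δ] / (2·9) = (-69 + 321) / 18 = 252 / 18 = 14
(The negative root is discarded since n must be a positive integer.)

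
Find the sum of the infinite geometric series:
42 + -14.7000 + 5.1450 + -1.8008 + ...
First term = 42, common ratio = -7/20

For |r| < 1, S = a / (1 - r)
S = 42 / (1 - (-7/20))
S = 42 / (27/20)
S = 280/9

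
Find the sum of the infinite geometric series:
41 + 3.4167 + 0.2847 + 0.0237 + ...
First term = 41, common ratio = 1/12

For |r| < 1, S = a / (1 - r)
S = 41 / (1 - (1/12))
S = 41 / (11/12)
S = 492/11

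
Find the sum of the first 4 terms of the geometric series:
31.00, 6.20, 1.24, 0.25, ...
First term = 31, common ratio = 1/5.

Sₙ = a(1 - rⁿ) / (1 - r)
S_4 = 31(1 - (1/5)^4) / (1 - (1/5))
S_4 = 31(1 - (1/625)) / (4/5)
S_4 = 4836/125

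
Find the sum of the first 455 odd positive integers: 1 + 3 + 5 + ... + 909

Sum of first n odd numbers = n²
= 455²
= 207025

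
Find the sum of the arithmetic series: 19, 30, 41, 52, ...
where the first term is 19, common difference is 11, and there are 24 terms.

Sₙ = n/2 × (first + last)
Last term = a + (n-1)d = 19 + (24-1)×11 = 272
S_24 = 24/2 × (19 + 272)
S_24 = 24/2 × 291 = 3492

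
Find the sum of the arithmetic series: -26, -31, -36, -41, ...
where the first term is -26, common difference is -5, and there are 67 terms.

Sₙ = n/2 × (first + last)
Last term = a + (n-1)d = -26 + (67-1)×(-5) = -356
S_67 = 67/2 × (-26 + (-356))
S_67 = 67/2 × (-382) = -12797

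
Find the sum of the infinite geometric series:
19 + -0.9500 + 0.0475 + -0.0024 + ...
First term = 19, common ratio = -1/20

For |r| < 1, S = a / (1 - r)
S = 19 / (1 - (-1/20))
S = 19 / (21/20)
S = 380/21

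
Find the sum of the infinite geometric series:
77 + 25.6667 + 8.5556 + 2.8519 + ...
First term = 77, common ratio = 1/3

For |r| < 1, S = a / (1 - r)
S = 77 / (1 - (1/3))
S = 77 / (2/3)
S = 231/2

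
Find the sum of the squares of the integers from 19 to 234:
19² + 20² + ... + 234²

Use ∑_{k=1}^{n} k² = n(n+1)(2n+1)/6, then subtract the first 18 terms.
∑_{k=1}^{234} k² = 234×235×469/6 = 4298385
∑_{k=1}^{18} k² = 18×19×37/6 = 2109
∑_{k=19}^{234} k² = 4298385 - 2109 = 4296276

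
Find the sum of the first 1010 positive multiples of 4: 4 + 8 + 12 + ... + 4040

Factor out 4: = 4(1 + 2 + ... + 1010) = 4 × n(n+1)/2
= 4 × 1010×1011/2
= 4 × 510555
= 2042220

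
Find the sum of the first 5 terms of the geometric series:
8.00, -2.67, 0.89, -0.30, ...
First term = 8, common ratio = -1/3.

Sₙ = a(1 - rⁿ) / (1 - r)
S_5 = 8(1 - (-1/3)^5) / (1 - (-1/3))
S_5 = 8(1 - (-1/243)) / (4/3)
S_5 = 488/81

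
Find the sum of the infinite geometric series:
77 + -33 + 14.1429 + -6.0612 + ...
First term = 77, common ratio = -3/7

For |r| < 1, S = a / (1 - r)
S = 77 / (1 - (-3/7))
S = 77 / (10/7)
S = 539/10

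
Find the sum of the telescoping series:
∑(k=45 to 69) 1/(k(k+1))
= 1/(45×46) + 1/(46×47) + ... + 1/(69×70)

Partial fractions: 1/(k(k+1)) = 1/k - 1/(k+1)
The series telescopes:
= (1/45 - 1/46) + (1/46 - 1/47) + ... + (1/69 - 1/70)
= 1/45 - 1/70
= 1/126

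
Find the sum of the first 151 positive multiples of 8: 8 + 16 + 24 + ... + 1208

Factor out 8: = 8(1 + 2 + ... + 151) = 8 × n(n+1)/2
= 8 × 151×152/2
= 8 × 11476
= 91808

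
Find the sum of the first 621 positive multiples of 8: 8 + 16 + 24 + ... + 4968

Factor out 8: = 8(1 + 2 + ... + 621) = 8 × n(n+1)/2
= 8 × 621×622/2
= 8 × 193131
= 1545048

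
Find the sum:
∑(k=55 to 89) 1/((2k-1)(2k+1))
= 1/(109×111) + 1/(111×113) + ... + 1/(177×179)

Partial fractions: 1/((2k-1)(2k+1)) = (1/2)[1/(2k-1) - 1/(2k+1)]
The series telescopes:
= (1/2)[1/109 - 1/179]
= 35/19511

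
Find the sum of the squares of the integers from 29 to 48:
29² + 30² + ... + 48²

Use ∑_{k=1}^{n} k² = n(n+1)(2n+1)/6, then subtract the first 28 terms.
∑_{k=1}^{48} k² = 48×49×97/6 = 38024
∑_{k=1}^{28} k² = 28×29×57/6 = 7714
∑_{k=29}^{48} k² = 38024 - 7714 = 30310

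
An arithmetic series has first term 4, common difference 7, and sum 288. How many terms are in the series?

Using S = n/2 × [2a + (n-1)d]
288 = n/2 × [2(4) + (n-1)(7)]
288 = n/2 × [8 + 7n - 7]
576 = n × [1 + 7n]
7n² + (1)n - 576 = 0
Discriminant: Δ = (1)² - 4(7)(-576) = 1 + 16128 = 16129
√Δ = 127
n = [-(1) + √Δ] / (2·7) = (-1 + 127) / 14 = 126 / 14 = 9
(The negative root is discarded since n must be a positive integer.)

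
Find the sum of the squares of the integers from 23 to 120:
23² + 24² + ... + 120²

Use ∑_{k=1}^{n} k² = n(n+1)(2n+1)/6, then subtract the first 22 terms.
∑_{k=1}^{120} k² = 120×121×241/6 = 583220
∑_{k=1}^{22} k² = 22×23×45/6 = 3795
∑_{k=23}^{120} k² = 583220 - 3795 = 579425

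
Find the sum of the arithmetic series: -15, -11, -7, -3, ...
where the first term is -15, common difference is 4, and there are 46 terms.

Sₙ = n/2 × (first + last)
Last term = a + (n-1)d = -15 + (46-1)×4 = 165
S_46 = 46/2 × (-15 + 165)
S_46 = 46/2 × 150 = 3450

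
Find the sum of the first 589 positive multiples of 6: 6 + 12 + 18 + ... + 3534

Factor out 6: = 6(1 + 2 + ... + 589) = 6 × n(n+1)/2
= 6 × 589×590/2
= 6 × 173755
= 1042530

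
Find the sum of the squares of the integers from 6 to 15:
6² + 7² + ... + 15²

Use ∑_{k=1}^{n} k² = n(n+1)(2n+1)/6, then subtract the first 5 terms.
∑_{k=1}^{15} k² = 15×16×31/6 = 1240
∑_{k=1}^{5} k² = 5×6×11/6 = 55
∑_{k=6}^{15} k² = 1240 - 55 = 1185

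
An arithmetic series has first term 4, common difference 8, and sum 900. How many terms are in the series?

Using S = n/2 × [2a + (n-1)d]
900 = n/2 × [2(4) + (n-1)(8)]
900 = n/2 × [8 + 8n - 8]
1800 = n × [0 + 8n]
8n² + (0)n - 1800 = 0
Discriminant: Δ = (0)² - 4(8)(-1800) = 0 + 57600 = 57600
√Δ = 240
n = [-(0) + √Δ] / (2·8) = (0 + 240) / 16 = 240 / 16 = 15
(The negative root is discarded since n must be a positive integer.)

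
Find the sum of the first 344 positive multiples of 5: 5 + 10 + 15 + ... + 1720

Factor out 5: = 5(1 + 2 + ... + 344) = 5 × n(n+1)/2
= 5 × 344×345/2
= 5 × 59340
= 296700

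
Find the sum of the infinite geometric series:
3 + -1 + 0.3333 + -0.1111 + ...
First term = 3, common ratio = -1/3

For |r| < 1, S = a / (1 - r)
S = 3 / (1 - (-1/3))
S = 3 / (4/3)
S = 9/4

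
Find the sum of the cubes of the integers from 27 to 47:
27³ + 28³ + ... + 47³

Use ∑_{k=1}^{n} k³ = [n(n+1)/2]², then subtract the first 26 terms.
∑_{k=1}^{47} k³ = [47×48/2]² = 1128² = 1272384
∑_{k=1}^{26} k³ = [26×27/2]² = 351² = 123201
∑_{k=27}^{47} k³ = 1272384 - 123201 = 1149183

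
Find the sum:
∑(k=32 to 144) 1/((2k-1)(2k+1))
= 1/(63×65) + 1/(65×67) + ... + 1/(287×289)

Partial fractions: 1/((2k-1)(2k+1)) = (1/2)[1/(2k-1) - 1/(2k+1)]
The series telescopes:
= (1/2)[1/63 - 1/289]
= 113/18207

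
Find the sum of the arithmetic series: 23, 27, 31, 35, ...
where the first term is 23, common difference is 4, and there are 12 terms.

Sₙ = n/2 × (first + last)
Last term = a + (n-1)d = 23 + (12-1)×4 = 67
S_12 = 12/2 × (23 + 67)
S_12 = 12/2 × 90 = 540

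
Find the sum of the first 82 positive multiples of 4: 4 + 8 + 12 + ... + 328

Factor out 4: = 4(1 + 2 + ... + 82) = 4 × n(n+1)/2
= 4 × 82×83/2
= 4 × 3403
= 13612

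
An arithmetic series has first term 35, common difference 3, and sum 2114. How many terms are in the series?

Using S = n/2 × [2a + (n-1)d]
2114 = n/2 × [2(35) + (n-1)(3)]
2114 = n/2 × [70 + 3n - 3]
4228 = n × [67 + 3n]
3n² + (67)n - 4228 = 0
Discriminant: Δ = (67)² - 4(3)(-4228) = 4489 + 50736 = 55225
√Δ = 235
n = [-(67) + √Δ] / (2·3) = (-67 + 235) / 6 = 168 / 6 = 28
(The negative root is discarded since n must be a positive integer.)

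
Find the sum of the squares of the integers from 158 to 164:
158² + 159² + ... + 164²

Use ∑_{k=1}^{n} k² = n(n+1)(2n+1)/6, then subtract the first 157 terms.
∑_{k=1}^{164} k² = 164×165×329/6 = 1483790
∑_{k=1}^{157} k² = 157×158×315/6 = 1302315
∑_{k=158}^{164} k² = 1483790 - 1302315 = 181475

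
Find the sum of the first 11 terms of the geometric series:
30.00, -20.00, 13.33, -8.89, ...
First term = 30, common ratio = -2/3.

Sₙ = a(1 - rⁿ) / (1 - r)
S_11 = 30(1 - (-2/3)^11) / (1 - (-2/3))
S_11 = 30(1 - (-2048/177147)) / (5/3)
S_11 = 358390/19683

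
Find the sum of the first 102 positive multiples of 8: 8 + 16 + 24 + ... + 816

Factor out 8: = 8(1 + 2 + ... + 102) = 8 × n(n+1)/2
= 8 × 102×103/2
= 8 × 5253
= 42024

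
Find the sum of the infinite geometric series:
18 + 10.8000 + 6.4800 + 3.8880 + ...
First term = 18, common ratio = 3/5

For |r| < 1, S = a / (1 - r)
S = 18 / (1 - (3/5))
S = 18 / (2/5)
S = 45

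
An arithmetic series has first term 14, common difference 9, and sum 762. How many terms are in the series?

Using S = n/2 × [2a + (n-1)d]
762 = n/2 × [2(14) + (n-1)(9)]
762 = n/2 × [28 + 9n - 9]
1524 = n × [19 + 9n]
9n² + (19)n - 1524 = 0
Discriminant: Δ = (19)² - 4(9)(-1524) = 361 + 54864 = 55225
√Δ = 235
n = [-(19) + √Δ] / (2·9) = (-19 + 235) / 18 = 216 / 18 = 12
(The negative root is discarded since n must be a positive integer.)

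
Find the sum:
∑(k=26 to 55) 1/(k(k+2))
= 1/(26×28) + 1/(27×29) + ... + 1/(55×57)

Partial fractions: 1/(k(k+2)) = (1/2)[1/k - 1/(k+2)]
Telescoping leaves the first two and last two terms:
= (1/2)[1/26 + 1/27 - 1/56 - 1/57]
= 14975/746928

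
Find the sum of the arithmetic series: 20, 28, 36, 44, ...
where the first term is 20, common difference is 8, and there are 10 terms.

Sₙ = n/2 × (first + last)
Last term = a + (n-1)d = 20 + (10-1)×8 = 92
S_10 = 10/2 × (20 + 92)
S_10 = 10/2 × 112 = 560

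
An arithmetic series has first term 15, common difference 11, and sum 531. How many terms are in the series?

Using S = n/2 × [2a + (n-1)d]
531 = n/2 × [2(15) + (n-1)(11)]
531 = n/2 × [30 + 11n - 11]
1062 = n × [19 + 11n]
11n² + (19)n - 1062 = 0
Discriminant: Δ = (19)² - 4(11)(-1062) = 361 + 46728 = 47089
√Δ = 217
n = [-(19) + √Δ] / (2·11) = (-19 + 217) / 22 = 198 / 22 = 9
(The negative root is discarded since n must be a positive integer.)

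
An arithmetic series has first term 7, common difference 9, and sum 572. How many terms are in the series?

Using S = n/2 × [2a + (n-1)d]
572 = n/2 × [2(7) + (n-1)(9)]
572 = n/2 × [14 + 9n - 9]
1144 = n × [5 + 9n]
9n² + (5)n - 1144 = 0
Discriminant: Δ = (5)² - 4(9)(-1144) = 25 + 41184 = 41209
√Δ = 203
n = [-(5) + √Δ] / (2·9) = (-5 + 203) / 18 = 198 / 18 = 11
(The negative root is discarded since n must be a positive integer.)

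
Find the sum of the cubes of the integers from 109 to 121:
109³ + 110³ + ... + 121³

Use ∑_{k=1}^{n} k³ = [n(n+1)/2]², then subtract the first 108 terms.
∑_{k=1}^{121} k³ = [121×122/2]² = 7381² = 54479161
∑_{k=1}^{108} k³ = [108×109/2]² = 5886² = 34644996
∑_{k=109}^{121} k³ = 54479161 - 34644996 = 19834165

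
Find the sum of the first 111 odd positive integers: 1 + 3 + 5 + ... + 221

Sum of first n odd numbers = n²
= 111²
= 12321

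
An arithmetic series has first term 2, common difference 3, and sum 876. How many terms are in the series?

Using S = n/2 × [2a + (n-1)d]
876 = n/2 × [2(2) + (n-1)(3)]
876 = n/2 × [4 + 3n - 3]
1752 = n × [1 + 3n]
3n² + (1)n - 1752 = 0
Discriminant: Δ = (1)² - 4(3)(-1752) = 1 + 21024 = 21025
√Δ = 145
n = [-(1) + √Δ] / (2·3) = (-1 + 145) / 6 = 144 / 6 = 24
(The negative root is discarded since n must be a positive integer.)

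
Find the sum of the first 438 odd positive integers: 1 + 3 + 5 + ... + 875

Sum of first n odd numbers = n²
= 438²
= 191844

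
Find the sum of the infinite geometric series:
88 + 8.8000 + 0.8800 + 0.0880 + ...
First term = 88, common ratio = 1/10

For |r| < 1, S = a / (1 - r)
S = 88 / (1 - (1/10))
S = 88 / (9/10)
S = 880/9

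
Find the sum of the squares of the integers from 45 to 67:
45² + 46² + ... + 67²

Use ∑_{k=1}^{n} k² = n(n+1)(2n+1)/6, then subtract the first 44 terms.
∑_{k=1}^{67} k² = 67×68×135/6 = 102510
∑_{k=1}^{44} k² = 44×45×89/6 = 29370
∑_{k=45}^{67} k² = 102510 - 29370 = 73140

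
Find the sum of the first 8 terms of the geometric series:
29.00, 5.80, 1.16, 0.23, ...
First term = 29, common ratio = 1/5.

Sₙ = a(1 - rⁿ) / (1 - r)
S_8 = 29(1 - (1/5)^8) / (1 - (1/5))
S_8 = 29(1 - (1/390625)) / (4/5)
S_8 = 2832024/78125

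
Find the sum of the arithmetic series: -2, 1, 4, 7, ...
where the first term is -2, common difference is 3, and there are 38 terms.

Sₙ = n/2 × (first + last)
Last term = a + (n-1)d = -2 + (38-1)×3 = 109
S_38 = 38/2 × (-2 + 109)
S_38 = 38/2 × 107 = 2033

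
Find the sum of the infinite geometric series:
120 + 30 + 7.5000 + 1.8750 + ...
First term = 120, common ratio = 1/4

For |r| < 1, S = a / (1 - r)
S = 120 / (1 - (1/4))
S = 120 / (3/4)
S = 160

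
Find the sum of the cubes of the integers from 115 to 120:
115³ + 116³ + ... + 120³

Use ∑_{k=1}^{n} k³ = [n(n+1)/2]², then subtract the first 114 terms.
∑_{k=1}^{120} k³ = [120×121/2]² = 7260² = 52707600
∑_{k=1}^{114} k³ = [114×115/2]² = 6555² = 42968025
∑_{k=115}^{120} k³ = 52707600 - 42968025 = 9739575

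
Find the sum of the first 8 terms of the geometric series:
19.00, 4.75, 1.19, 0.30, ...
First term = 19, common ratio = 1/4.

Sₙ = a(1 - rⁿ) / (1 - r)
S_8 = 19(1 - (1/4)^8) / (1 - (1/4))
S_8 = 19(1 - (1/65536)) / (3/4)
S_8 = 415055/16384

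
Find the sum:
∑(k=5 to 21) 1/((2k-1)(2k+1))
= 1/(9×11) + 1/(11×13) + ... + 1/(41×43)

Partial fractions: 1/((2k-1)(2k+1)) = (1/2)[1/(2k-1) - 1/(2k+1)]
The series telescopes:
= (1/2)[1/9 - 1/43]
= 17/387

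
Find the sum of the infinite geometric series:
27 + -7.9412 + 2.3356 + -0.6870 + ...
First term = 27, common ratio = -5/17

For |r| < 1, S = a / (1 - r)
S = 27 / (1 - (-5/17))
S = 27 / (22/17)
S = 459/22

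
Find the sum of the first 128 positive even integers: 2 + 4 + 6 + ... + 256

Sum of first n even numbers = n(n+1)
= 128×129
= 16512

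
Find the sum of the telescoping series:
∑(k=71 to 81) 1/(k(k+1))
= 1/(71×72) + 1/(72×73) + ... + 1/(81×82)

Partial fractions: 1/(k(k+1)) = 1/k - 1/(k+1)
The series telescopes:
= (1/71 - 1/72) + (1/72 - 1/73) + ... + (1/81 - 1/82)
= 1/71 - 1/82
= 11/5822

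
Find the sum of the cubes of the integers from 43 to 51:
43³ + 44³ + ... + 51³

Use ∑_{k=1}^{n} k³ = [n(n+1)/2]², then subtract the first 42 terms.
∑_{k=1}^{51} k³ = [51×52/2]² = 1326² = 1758276
∑_{k=1}^{42} k³ = [42×43/2]² = 903² = 815409
∑_{k=43}^{51} k³ = 1758276 - 815409 = 942867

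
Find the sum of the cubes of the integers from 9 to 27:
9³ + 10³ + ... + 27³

Use ∑_{k=1}^{n} k³ = [n(n+1)/2]², then subtract the first 8 terms.
∑_{k=1}^{27} k³ = [27×28/2]² = 378² = 142884
∑_{k=1}^{8} k³ = [8×9/2]² = 36² = 1296
∑_{k=9}^{27} k³ = 142884 - 1296 = 141588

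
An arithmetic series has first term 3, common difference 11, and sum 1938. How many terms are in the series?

Using S = n/2 × [2a + (n-1)d]
1938 = n/2 × [2(3) + (n-1)(11)]
1938 = n/2 × [6 + 11n - 11]
3876 = n × [-5 + 11n]
11n² + (-5)n - 3876 = 0
Discriminant: Δ = (-5)² - 4(11)(-3876) = 25 + 170544 = 170569
√Δ = 413
n = [-(-5) + √Δ] / (2·11) = (5 + 413) / 22 = 418 / 22 = 19
(The negative root is discarded since n must be a positive integer.)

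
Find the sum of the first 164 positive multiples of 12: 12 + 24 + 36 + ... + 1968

Factor out 12: = 12(1 + 2 + ... + 164) = 12 × n(n+1)/2
= 12 × 164×165/2
= 12 × 13530
= 162360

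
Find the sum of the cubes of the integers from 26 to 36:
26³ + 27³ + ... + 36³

Use ∑_{k=1}^{n} k³ = [n(n+1)/2]², then subtract the first 25 terms.
∑_{k=1}^{36} k³ = [36×37/2]² = 666² = 443556
∑_{k=1}^{25} k³ = [25×26/2]² = 325² = 105625
∑_{k=26}^{36} k³ = 443556 - 105625 = 337931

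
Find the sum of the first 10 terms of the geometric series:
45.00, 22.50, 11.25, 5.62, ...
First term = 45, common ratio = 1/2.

Sₙ = a(1 - rⁿ) / (1 - r)
S_10 = 45(1 - (1/2)^10) / (1 - (1/2))
S_10 = 45(1 - (1/1024)) / (1/2)
S_10 = 46035/512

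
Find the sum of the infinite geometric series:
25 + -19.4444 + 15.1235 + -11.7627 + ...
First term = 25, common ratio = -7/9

For |r| < 1, S = a / (1 - r)
S = 25 / (1 - (-7/9))
S = 25 / (16/9)
S = 225/16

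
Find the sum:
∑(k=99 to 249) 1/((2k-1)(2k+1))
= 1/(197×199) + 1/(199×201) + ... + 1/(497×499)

Partial fractions: 1/((2k-1)(2k+1)) = (1/2)[1/(2k-1) - 1/(2k+1)]
The series telescopes:
= (1/2)[1/197 - 1/499]
= 151/98303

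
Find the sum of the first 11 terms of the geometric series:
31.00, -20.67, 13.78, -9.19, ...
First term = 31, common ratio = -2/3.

Sₙ = a(1 - rⁿ) / (1 - r)
S_11 = 31(1 - (-2/3)^11) / (1 - (-2/3))
S_11 = 31(1 - (-2048/177147)) / (5/3)
S_11 = 1111009/59049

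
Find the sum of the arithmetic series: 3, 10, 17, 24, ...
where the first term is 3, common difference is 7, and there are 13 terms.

Sₙ = n/2 × (first + last)
Last term = a + (n-1)d = 3 + (13-1)×7 = 87
S_13 = 13/2 × (3 + 87)
S_13 = 13/2 × 90 = 585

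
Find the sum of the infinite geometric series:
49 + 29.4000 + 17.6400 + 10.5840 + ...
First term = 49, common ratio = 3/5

For |r| < 1, S = a / (1 - r)
S = 49 / (1 - (3/5))
S = 49 / (2/5)
S = 245/2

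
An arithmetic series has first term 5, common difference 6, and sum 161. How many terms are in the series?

Using S = n/2 × [2a + (n-1)d]
161 = n/2 × [2(5) + (n-1)(6)]
161 = n/2 × [10 + 6n - 6]
322 = n × [4 + 6n]
6n² + (4)n - 322 = 0
Discriminant: Δ = (4)² - 4(6)(-322) = 16 + 7728 = 7744
√Δ = 88
n = [-(4) + √Δ] / (2·6) = (-4 + 88) / 12 = 84 / 12 = 7
(The negative root is discarded since n must be a positive integer.)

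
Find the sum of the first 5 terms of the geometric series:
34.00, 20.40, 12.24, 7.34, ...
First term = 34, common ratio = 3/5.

Sₙ = a(1 - rⁿ) / (1 - r)
S_5 = 34(1 - (3/5)^5) / (1 - (3/5))
S_5 = 34(1 - (243/3125)) / (2/5)
S_5 = 48994/625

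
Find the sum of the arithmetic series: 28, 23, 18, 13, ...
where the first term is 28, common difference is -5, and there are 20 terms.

Sₙ = n/2 × (first + last)
Last term = a + (n-1)d = 28 + (20-1)×(-5) = -67
S_20 = 20/2 × (28 + (-67))
S_20 = 20/2 × (-39) = -390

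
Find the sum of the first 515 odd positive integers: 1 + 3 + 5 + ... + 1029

Sum of first n odd numbers = n²
= 515²
= 265225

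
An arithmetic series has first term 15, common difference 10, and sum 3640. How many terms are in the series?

Using S = n/2 × [2a + (n-1)d]
3640 = n/2 × [2(15) + (n-1)(10)]
3640 = n/2 × [30 + 10n - 10]
7280 = n × [20 + 10n]
10n² + (20)n - 7280 = 0
Discriminant: Δ = (20)² - 4(10)(-7280) = 400 + 291200 = 291600
√Δ = 540
n = [-(20) + √Δ] / (2·10) = (-20 + 540) / 20 = 520 / 20 = 26
(The negative root is discarded since n must be a positive integer.)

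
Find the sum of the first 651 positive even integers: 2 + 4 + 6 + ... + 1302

Sum of first n even numbers = n(n+1)
= 651×652
= 424452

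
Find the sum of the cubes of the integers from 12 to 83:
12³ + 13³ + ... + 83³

Use ∑_{k=1}^{n} k³ = [n(n+1)/2]², then subtract the first 11 terms.
∑_{k=1}^{83} k³ = [83×84/2]² = 3486² = 12152196
∑_{k=1}^{11} k³ = [11×12/2]² = 66² = 4356
∑_{k=12}^{83} k³ = 12152196 - 4356 = 12147840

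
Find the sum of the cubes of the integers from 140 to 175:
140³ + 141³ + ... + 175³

Use ∑_{k=1}^{n} k³ = [n(n+1)/2]², then subtract the first 139 terms.
∑_{k=1}^{175} k³ = [175×176/2]² = 15400² = 237160000
∑_{k=1}^{139} k³ = [139×140/2]² = 9730² = 94672900
∑_{k=140}^{175} k³ = 237160000 - 94672900 = 142487100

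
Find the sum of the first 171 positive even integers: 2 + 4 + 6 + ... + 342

Sum of first n even numbers = n(n+1)
= 171×172
= 29412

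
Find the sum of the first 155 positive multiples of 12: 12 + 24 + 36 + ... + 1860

Factor out 12: = 12(1 + 2 + ... + 155) = 12 × n(n+1)/2
= 12 × 155×156/2
= 12 × 12090
= 145080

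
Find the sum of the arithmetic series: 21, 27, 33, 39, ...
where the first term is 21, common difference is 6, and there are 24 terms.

Sₙ = n/2 × (first + last)
Last term = a + (n-1)d = 21 + (24-1)×6 = 159
S_24 = 24/2 × (21 + 159)
S_24 = 24/2 × 180 = 2160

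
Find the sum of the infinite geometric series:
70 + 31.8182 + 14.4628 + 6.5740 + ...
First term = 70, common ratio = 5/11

For |r| < 1, S = a / (1 - r)
S = 70 / (1 - (5/11))
S = 70 / (6/11)
S = 385/3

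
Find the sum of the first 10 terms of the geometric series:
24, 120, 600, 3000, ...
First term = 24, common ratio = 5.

Sₙ = a(1 - rⁿ) / (1 - r)
S_10 = 24(1 - 5^10) / (1 - 5)
S_10 = 24(1 - 9765625) / (-4)
S_10 = 58593744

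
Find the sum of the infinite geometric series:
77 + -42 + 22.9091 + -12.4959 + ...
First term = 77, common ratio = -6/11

For |r| < 1, S = a / (1 - r)
S = 77 / (1 - (-6/11))
S = 77 / (17/11)
S = 847/17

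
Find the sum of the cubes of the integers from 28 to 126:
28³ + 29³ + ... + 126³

Use ∑_{k=1}^{n} k³ = [n(n+1)/2]², then subtract the first 27 terms.
∑_{k=1}^{126} k³ = [126×127/2]² = 8001² = 64016001
∑_{k=1}^{27} k³ = [27×28/2]² = 378² = 142884
∑_{k=28}^{126} k³ = 64016001 - 142884 = 63873117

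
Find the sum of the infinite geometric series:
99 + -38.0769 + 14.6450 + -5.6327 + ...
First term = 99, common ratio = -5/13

For |r| < 1, S = a / (1 - r)
S = 99 / (1 - (-5/13))
S = 99 / (18/13)
S = 143/2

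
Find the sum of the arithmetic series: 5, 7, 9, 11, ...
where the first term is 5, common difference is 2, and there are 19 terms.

Sₙ = n/2 × (first + last)
Last term = a + (n-1)d = 5 + (19-1)×2 = 41
S_19 = 19/2 × (5 + 41)
S_19 = 19/2 × 46 = 437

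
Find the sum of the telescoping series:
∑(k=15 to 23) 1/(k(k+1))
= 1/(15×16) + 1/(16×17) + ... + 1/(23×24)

Partial fractions: 1/(k(k+1)) = 1/k - 1/(k+1)
The series telescopes:
= (1/15 - 1/16) + (1/16 - 1/17) + ... + (1/23 - 1/24)
= 1/15 - 1/24
= 1/40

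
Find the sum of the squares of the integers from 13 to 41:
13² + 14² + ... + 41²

Use ∑_{k=1}^{n} k² = n(n+1)(2n+1)/6, then subtract the first 12 terms.
∑_{k=1}^{41} k² = 41×42×83/6 = 23821
∑_{k=1}^{12} k² = 12×13×25/6 = 650
∑_{k=13}^{41} k² = 23821 - 650 = 23171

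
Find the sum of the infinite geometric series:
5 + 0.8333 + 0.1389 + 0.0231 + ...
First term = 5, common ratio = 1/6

For |r| < 1, S = a / (1 - r)
S = 5 / (1 - (1/6))
S = 5 / (5/6)
S = 6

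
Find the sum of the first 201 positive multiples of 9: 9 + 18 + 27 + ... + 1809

Factor out 9: = 9(1 + 2 + ... + 201) = 9 × n(n+1)/2
= 9 × 201×202/2
= 9 × 20301
= 182709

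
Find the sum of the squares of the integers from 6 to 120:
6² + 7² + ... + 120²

Use ∑_{k=1}^{n} k² = n(n+1)(2n+1)/6, then subtract the first 5 terms.
∑_{k=1}^{120} k² = 120×121×241/6 = 583220
∑_{k=1}^{5} k² = 5×6×11/6 = 55
∑_{k=6}^{120} k² = 583220 - 55 = 583165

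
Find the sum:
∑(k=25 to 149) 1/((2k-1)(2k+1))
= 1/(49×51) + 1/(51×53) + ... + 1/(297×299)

Partial fractions: 1/((2k-1)(2k+1)) = (1/2)[1/(2k-1) - 1/(2k+1)]
The series telescopes:
= (1/2)[1/49 - 1/299]
= 125/14651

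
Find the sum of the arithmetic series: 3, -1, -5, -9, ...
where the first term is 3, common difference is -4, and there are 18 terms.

Sₙ = n/2 × (first + last)
Last term = a + (n-1)d = 3 + (18-1)×(-4) = -65
S_18 = 18/2 × (3 + (-65))
S_18 = 18/2 × (-62) = -558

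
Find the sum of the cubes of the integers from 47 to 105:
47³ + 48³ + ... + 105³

Use ∑_{k=1}^{n} k³ = [n(n+1)/2]², then subtract the first 46 terms.
∑_{k=1}^{105} k³ = [105×106/2]² = 5565² = 30969225
∑_{k=1}^{46} k³ = [46×47/2]² = 1081² = 1168561
∑_{k=47}^{105} k³ = 30969225 - 1168561 = 29800664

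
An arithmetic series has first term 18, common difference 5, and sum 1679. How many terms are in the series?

Using S = n/2 × [2a + (n-1)d]
1679 = n/2 × [2(18) + (n-1)(5)]
1679 = n/2 × [36 + 5n - 5]
3358 = n × [31 + 5n]
5n² + (31)n - 3358 = 0
Discriminant: Δ = (31)² - 4(5)(-3358) = 961 + 67160 = 68121
√Δ = 261
n = [-(31) + √Δ] / (2·5) = (-31 + 261) / 10 = 230 / 10 = 23
(The negative root is discarded since n must be a positive integer.)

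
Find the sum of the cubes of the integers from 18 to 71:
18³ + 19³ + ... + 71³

Use ∑_{k=1}^{n} k³ = [n(n+1)/2]², then subtract the first 17 terms.
∑_{k=1}^{71} k³ = [71×72/2]² = 2556² = 6533136
∑_{k=1}^{17} k³ = [17×18/2]² = 153² = 23409
∑_{k=18}^{71} k³ = 6533136 - 23409 = 6509727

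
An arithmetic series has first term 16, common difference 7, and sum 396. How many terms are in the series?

Using S = n/2 × [2a + (n-1)d]
396 = n/2 × [2(16) + (n-1)(7)]
396 = n/2 × [32 + 7n - 7]
792 = n × [25 + 7n]
7n² + (25)n - 792 = 0
Discriminant: Δ = (25)² - 4(7)(-792) = 625 + 22176 = 22801
√Δ = 151
n = [-(25) + √Δ] / (2·7) = (-25 + 151) / 14 = 126 / 14 = 9
(The negative root is discarded since n must be a positive integer.)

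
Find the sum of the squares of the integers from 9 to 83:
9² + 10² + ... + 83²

Use ∑_{k=1}^{n} k² = n(n+1)(2n+1)/6, then subtract the first 8 terms.
∑_{k=1}^{83} k² = 83×84×167/6 = 194054
∑_{k=1}^{8} k² = 8×9×17/6 = 204
∑_{k=9}^{83} k² = 194054 - 204 = 193850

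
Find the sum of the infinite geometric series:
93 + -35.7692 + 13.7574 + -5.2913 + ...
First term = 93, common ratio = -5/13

For |r| < 1, S = a / (1 - r)
S = 93 / (1 - (-5/13))
S = 93 / (18/13)
S = 403/6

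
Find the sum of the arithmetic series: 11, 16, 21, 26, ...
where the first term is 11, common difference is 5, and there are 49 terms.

Sₙ = n/2 × (first + last)
Last term = a + (n-1)d = 11 + (49-1)×5 = 251
S_49 = 49/2 × (11 + 251)
S_49 = 49/2 × 262 = 6419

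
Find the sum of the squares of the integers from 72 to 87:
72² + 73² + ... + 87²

Use ∑_{k=1}^{n} k² = n(n+1)(2n+1)/6, then subtract the first 71 terms.
∑_{k=1}^{87} k² = 87×88×175/6 = 223300
∑_{k=1}^{71} k² = 71×72×143/6 = 121836
∑_{k=72}^{87} k² = 223300 - 121836 = 101464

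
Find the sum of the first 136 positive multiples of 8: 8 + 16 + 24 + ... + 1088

Factor out 8: = 8(1 + 2 + ... + 136) = 8 × n(n+1)/2
= 8 × 136×137/2
= 8 × 9316
= 74528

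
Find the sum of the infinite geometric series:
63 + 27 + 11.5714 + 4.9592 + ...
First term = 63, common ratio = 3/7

For |r| < 1, S = a / (1 - r)
S = 63 / (1 - (3/7))
S = 63 / (4/7)
S = 441/4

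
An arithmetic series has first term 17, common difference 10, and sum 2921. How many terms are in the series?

Using S = n/2 × [2a + (n-1)d]
2921 = n/2 × [2(17) + (n-1)(10)]
2921 = n/2 × [34 + 10n - 10]
5842 = n × [24 + 10n]
10n² + (24)n - 5842 = 0
Discriminant: Δ = (24)² - 4(10)(-5842) = 576 + 233680 = 234256
√Δ = 484
n = [-(24) + √Δ] / (2·10) = (-24 + 484) / 20 = 460 / 20 = 23
(The negative root is discarded since n must be a positive integer.)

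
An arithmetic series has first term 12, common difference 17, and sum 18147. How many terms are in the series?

Using S = n/2 × [2a + (n-1)d]
18147 = n/2 × [2(12) + (n-1)(17)]
18147 = n/2 × [24 + 17n - 17]
36294 = n × [7 + 17n]
17n² + (7)n - 36294 = 0
Discriminant: Δ = (7)² - 4(17)(-36294) = 49 + 2467992 = 2468041
√Δ = 1571
n = [-(7) + √Δ] / (2·17) = (-7 + 1571) / 34 = 1564 / 34 = 46
(The negative root is discarded since n must be a positive integer.)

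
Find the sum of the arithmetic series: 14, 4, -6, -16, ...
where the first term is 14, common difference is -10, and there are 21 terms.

Sₙ = n/2 × (first + last)
Last term = a + (n-1)d = 14 + (21-1)×(-10) = -186
S_21 = 21/2 × (14 + (-186))
S_21 = 21/2 × (-172) = -1806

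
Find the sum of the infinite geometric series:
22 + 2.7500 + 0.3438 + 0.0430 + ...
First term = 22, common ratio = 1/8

For |r| < 1, S = a / (1 - r)
S = 22 / (1 - (1/8))
S = 22 / (7/8)
S = 176/7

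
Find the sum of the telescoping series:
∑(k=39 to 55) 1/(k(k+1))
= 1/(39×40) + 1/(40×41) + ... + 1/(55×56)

Partial fractions: 1/(k(k+1)) = 1/k - 1/(k+1)
The series telescopes:
= (1/39 - 1/40) + (1/40 - 1/41) + ... + (1/55 - 1/56)
= 1/39 - 1/56
= 17/2184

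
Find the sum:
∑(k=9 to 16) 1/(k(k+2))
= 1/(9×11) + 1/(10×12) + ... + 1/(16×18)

Partial fractions: 1/(k(k+2)) = (1/2)[1/k - 1/(k+2)]
Telescoping leaves the first two and last two terms:
= (1/2)[1/9 + 1/10 - 1/17 - 1/18]
= 37/765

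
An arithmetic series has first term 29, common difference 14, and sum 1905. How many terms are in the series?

Using S = n/2 × [2a + (n-1)d]
1905 = n/2 × [2(29) + (n-1)(14)]
1905 = n/2 × [58 + 14n - 14]
3810 = n × [44 + 14n]
14n² + (44)n - 3810 = 0
Discriminant: Δ = (44)² - 4(14)(-3810) = 1936 + 213360 = 215296
√Δ = 464
n = [-(44) + √Δ] / (2·14) = (-44 + 464) / 28 = 420 / 28 = 15
(The negative root is discarded since n must be a positive integer.)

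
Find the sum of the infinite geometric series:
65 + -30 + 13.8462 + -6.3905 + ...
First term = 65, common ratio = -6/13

For |r| < 1, S = a / (1 - r)
S = 65 / (1 - (-6/13))
S = 65 / (19/13)
S = 845/19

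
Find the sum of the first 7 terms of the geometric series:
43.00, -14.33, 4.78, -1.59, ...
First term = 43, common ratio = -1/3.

Sₙ = a(1 - rⁿ) / (1 - r)
S_7 = 43(1 - (-1/3)^7) / (1 - (-1/3))
S_7 = 43(1 - (-1/2187)) / (4/3)
S_7 = 23521/729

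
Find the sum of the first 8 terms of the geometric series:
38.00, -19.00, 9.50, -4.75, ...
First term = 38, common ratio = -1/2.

Sₙ = a(1 - rⁿ) / (1 - r)
S_8 = 38(1 - (-1/2)^8) / (1 - (-1/2))
S_8 = 38(1 - (1/256)) / (3/2)
S_8 = 1615/64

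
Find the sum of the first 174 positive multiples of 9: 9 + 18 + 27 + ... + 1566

Factor out 9: = 9(1 + 2 + ... + 174) = 9 × n(n+1)/2
= 9 × 174×175/2
= 9 × 15225
= 137025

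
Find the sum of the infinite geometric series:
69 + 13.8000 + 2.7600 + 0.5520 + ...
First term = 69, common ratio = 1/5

For |r| < 1, S = a / (1 - r)
S = 69 / (1 - (1/5))
S = 69 / (4/5)
S = 345/4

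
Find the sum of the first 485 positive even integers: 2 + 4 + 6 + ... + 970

Sum of first n even numbers = n(n+1)
= 485×486
= 235710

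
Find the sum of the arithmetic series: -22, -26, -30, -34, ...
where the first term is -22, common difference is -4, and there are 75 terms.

Sₙ = n/2 × (first + last)
Last term = a + (n-1)d = -22 + (75-1)×(-4) = -318
S_75 = 75/2 × (-22 + (-318))
S_75 = 75/2 × (-340) = -12750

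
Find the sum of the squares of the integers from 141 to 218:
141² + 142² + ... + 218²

Use ∑_{k=1}^{n} k² = n(n+1)(2n+1)/6, then subtract the first 140 terms.
∑_{k=1}^{218} k² = 218×219×437/6 = 3477209
∑_{k=1}^{140} k² = 140×141×281/6 = 924490
∑_{k=141}^{218} k² = 3477209 - 924490 = 2552719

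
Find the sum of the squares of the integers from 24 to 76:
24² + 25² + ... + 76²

Use ∑_{k=1}^{n} k² = n(n+1)(2n+1)/6, then subtract the first 23 terms.
∑_{k=1}^{76} k² = 76×77×153/6 = 149226
∑_{k=1}^{23} k² = 23×24×47/6 = 4324
∑_{k=24}^{76} k² = 149226 - 4324 = 144902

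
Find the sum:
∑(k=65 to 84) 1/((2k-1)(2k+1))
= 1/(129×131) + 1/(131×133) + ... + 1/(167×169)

Partial fractions: 1/((2k-1)(2k+1)) = (1/2)[1/(2k-1) - 1/(2k+1)]
The series telescopes:
= (1/2)[1/129 - 1/169]
= 20/21801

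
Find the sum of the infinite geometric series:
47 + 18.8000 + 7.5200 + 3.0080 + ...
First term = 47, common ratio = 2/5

For |r| < 1, S = a / (1 - r)
S = 47 / (1 - (2/5))
S = 47 / (3/5)
S = 235/3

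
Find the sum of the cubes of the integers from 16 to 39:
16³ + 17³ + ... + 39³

Use ∑_{k=1}^{n} k³ = [n(n+1)/2]², then subtract the first 15 terms.
∑_{k=1}^{39} k³ = [39×40/2]² = 780² = 608400
∑_{k=1}^{15} k³ = [15×16/2]² = 120² = 14400
∑_{k=16}^{39} k³ = 608400 - 14400 = 594000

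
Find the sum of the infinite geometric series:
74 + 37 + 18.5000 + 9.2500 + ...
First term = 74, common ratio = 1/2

For |r| < 1, S = a / (1 - r)
S = 74 / (1 - (1/2))
S = 74 / (1/2)
S = 148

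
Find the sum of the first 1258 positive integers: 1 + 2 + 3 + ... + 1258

Formula: ∑k = n(n+1)/2
= 1258×1259/2
= 1583822/2
= 791911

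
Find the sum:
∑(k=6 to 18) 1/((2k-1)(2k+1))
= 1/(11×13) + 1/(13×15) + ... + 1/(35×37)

Partial fractions: 1/((2k-1)(2k+1)) = (1/2)[1/(2k-1) - 1/(2k+1)]
The series telescopes:
= (1/2)[1/11 - 1/37]
= 13/407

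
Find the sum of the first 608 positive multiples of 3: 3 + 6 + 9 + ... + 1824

Factor out 3: = 3(1 + 2 + ... + 608) = 3 × n(n+1)/2
= 3 × 608×609/2
= 3 × 185136
= 555408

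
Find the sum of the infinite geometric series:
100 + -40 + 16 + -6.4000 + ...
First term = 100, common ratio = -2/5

For |r| < 1, S = a / (1 - r)
S = 100 / (1 - (-2/5))
S = 100 / (7/5)
S = 500/7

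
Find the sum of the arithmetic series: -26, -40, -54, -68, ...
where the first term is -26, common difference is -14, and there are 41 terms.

Sₙ = n/2 × (first + last)
Last term = a + (n-1)d = -26 + (41-1)×(-14) = -586
S_41 = 41/2 × (-26 + (-586))
S_41 = 41/2 × (-612) = -12546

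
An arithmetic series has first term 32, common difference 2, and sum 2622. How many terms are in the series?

Using S = n/2 × [2a + (n-1)d]
2622 = n/2 × [2(32) + (n-1)(2)]
2622 = n/2 × [64 + 2n - 2]
5244 = n × [62 + 2n]
2n² + (62)n - 5244 = 0
Discriminant: Δ = (62)² - 4(2)(-5244) = 3844 + 41952 = 45796
√Δ = 214
n = [-(62) + √Δ] / (2·2) = (-62 + 214) / 4 = 152 / 4 = 38
(The negative root is discarded since n must be a positive integer.)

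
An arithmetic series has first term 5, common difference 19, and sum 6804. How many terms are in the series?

Using S = n/2 × [2a + (n-1)d]
6804 = n/2 × [2(5) + (n-1)(19)]
6804 = n/2 × [10 + 19n - 19]
13608 = n × [-9 + 19n]
19n² + (-9)n - 13608 = 0
Discriminant: Δ = (-9)² - 4(19)(-13608) = 81 + 1034208 = 1034289
√Δ = 1017
n = [-(-9) + √Δ] / (2·19) = (9 + 1017) / 38 = 1026 / 38 = 27
(The negative root is discarded since n must be a positive integer.)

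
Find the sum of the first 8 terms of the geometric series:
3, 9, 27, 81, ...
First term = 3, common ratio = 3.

Sₙ = a(1 - rⁿ) / (1 - r)
S_8 = 3(1 - 3^8) / (1 - 3)
S_8 = 3(1 - 6561) / (-2)
S_8 = 9840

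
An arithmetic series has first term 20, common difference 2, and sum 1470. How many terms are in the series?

Using S = n/2 × [2a + (n-1)d]
1470 = n/2 × [2(20) + (n-1)(2)]
1470 = n/2 × [40 + 2n - 2]
2940 = n × [38 + 2n]
2n² + (38)n - 2940 = 0
Discriminant: Δ = (38)² - 4(2)(-2940) = 1444 + 23520 = 24964
√Δ = 158
n = [-(38) + √Δ] / (2·2) = (-38 + 158) / 4 = 120 / 4 = 30
(The negative root is discarded since n must be a positive integer.)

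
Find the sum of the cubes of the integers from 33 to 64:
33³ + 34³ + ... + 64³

Use ∑_{k=1}^{n} k³ = [n(n+1)/2]², then subtract the first 32 terms.
∑_{k=1}^{64} k³ = [64×65/2]² = 2080² = 4326400
∑_{k=1}^{32} k³ = [32×33/2]² = 528² = 278784
∑_{k=33}^{64} k³ = 4326400 - 278784 = 4047616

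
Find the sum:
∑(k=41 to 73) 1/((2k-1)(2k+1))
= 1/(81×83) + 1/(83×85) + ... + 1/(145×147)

Partial fractions: 1/((2k-1)(2k+1)) = (1/2)[1/(2k-1) - 1/(2k+1)]
The series telescopes:
= (1/2)[1/81 - 1/147]
= 11/3969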